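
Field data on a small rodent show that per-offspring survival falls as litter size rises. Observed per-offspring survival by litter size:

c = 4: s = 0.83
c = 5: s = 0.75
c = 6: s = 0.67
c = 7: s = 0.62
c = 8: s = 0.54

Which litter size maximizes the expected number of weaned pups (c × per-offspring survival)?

7

Expected weaned pups = c × s(c):
  c=4: 4 × 0.83 = 3.320
  c=5: 5 × 0.75 = 3.750
  c=6: 6 × 0.67 = 4.020
  c=7: 7 × 0.62 = 4.340
  c=8: 8 × 0.54 = 4.320
Maximum at c = 7 (4.340 weaned pups).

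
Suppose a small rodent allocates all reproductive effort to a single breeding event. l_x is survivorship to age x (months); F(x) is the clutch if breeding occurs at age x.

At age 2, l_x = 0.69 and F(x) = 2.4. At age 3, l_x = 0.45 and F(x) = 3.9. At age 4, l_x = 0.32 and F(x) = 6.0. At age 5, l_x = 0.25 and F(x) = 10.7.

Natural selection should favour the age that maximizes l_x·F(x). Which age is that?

Expected offspring if breeding at age x = l_x × F(x):
  age 2: 0.69 × 2.4 = 1.656
  age 3: 0.45 × 3.9 = 1.755
  age 4: 0.32 × 6.0 = 1.920
  age 5: 0.25 × 10.7 = 2.675
Maximum at age 5 (2.675).

5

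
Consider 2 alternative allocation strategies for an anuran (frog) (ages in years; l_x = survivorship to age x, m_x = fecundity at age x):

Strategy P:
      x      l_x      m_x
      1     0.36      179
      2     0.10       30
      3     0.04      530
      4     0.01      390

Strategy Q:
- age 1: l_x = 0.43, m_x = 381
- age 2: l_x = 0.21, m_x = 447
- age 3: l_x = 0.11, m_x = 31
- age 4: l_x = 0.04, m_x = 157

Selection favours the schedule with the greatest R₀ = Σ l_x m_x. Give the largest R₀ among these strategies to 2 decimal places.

Strategy P: R₀ = 0.36×179 + 0.10×30 + 0.04×530 + 0.01×390 = 92.5400
Strategy Q: R₀ = 0.43×381 + 0.21×447 + 0.11×31 + 0.04×157 = 267.3900
Highest R₀: strategy Q with 267.3900.

267.39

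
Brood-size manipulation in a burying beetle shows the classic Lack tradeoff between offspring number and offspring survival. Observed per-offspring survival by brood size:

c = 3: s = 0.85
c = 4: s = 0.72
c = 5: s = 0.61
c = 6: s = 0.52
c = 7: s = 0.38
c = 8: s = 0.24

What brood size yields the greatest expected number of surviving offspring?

Expected surviving offspring = c × s(c):
  c=3: 3 × 0.85 = 2.550
  c=4: 4 × 0.72 = 2.880
  c=5: 5 × 0.61 = 3.050
  c=6: 6 × 0.52 = 3.120
  c=7: 7 × 0.38 = 2.660
  c=8: 8 × 0.24 = 1.920
Maximum at c = 6 (3.120 surviving offspring).

6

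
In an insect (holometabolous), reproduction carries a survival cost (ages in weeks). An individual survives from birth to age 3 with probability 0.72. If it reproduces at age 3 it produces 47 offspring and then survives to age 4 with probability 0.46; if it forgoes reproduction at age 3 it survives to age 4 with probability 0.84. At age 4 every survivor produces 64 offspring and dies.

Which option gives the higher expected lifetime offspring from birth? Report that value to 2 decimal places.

55.04

breed at age 3: R₀ = 0.72 × (47 + 0.46 × 64) = 0.72 × 76.4400 = 55.0368
delay to age 4: R₀ = 0.72 × (0.84 × 64) = 0.72 × 53.7600 = 38.7072
Higher: breed at age 3 (55.0368).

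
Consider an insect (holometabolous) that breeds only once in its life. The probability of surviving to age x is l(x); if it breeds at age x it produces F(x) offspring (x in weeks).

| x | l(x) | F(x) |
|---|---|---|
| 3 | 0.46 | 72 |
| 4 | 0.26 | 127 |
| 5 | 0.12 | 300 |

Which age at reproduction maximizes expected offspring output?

5

Expected offspring if breeding at age x = l(x) × F(x):
  age 3: 0.46 × 72 = 33.120
  age 4: 0.26 × 127 = 33.020
  age 5: 0.12 × 300 = 36.000
Maximum at age 5 (36.000).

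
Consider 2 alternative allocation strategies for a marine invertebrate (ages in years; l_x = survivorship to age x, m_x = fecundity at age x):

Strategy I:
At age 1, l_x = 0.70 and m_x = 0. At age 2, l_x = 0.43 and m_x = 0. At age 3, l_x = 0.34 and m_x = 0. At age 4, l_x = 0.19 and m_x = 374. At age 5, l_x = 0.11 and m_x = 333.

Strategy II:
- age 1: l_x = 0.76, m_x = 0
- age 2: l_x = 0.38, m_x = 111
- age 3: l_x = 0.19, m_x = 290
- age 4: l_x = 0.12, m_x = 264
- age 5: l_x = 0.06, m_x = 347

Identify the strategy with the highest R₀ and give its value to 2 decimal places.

149.78

Strategy I: R₀ = 0.70×0 + 0.43×0 + 0.34×0 + 0.19×374 + 0.11×333 = 107.6900
Strategy II: R₀ = 0.76×0 + 0.38×111 + 0.19×290 + 0.12×264 + 0.06×347 = 149.7800
Highest R₀: strategy II with 149.7800.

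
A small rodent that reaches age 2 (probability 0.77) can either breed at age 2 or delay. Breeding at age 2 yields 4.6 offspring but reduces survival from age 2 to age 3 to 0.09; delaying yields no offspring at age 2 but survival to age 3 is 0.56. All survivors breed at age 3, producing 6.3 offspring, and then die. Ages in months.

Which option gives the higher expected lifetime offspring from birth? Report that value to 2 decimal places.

breed at age 2: R₀ = 0.77 × (4.6 + 0.09 × 6.3) = 0.77 × 5.1670 = 3.9786
delay to age 3: R₀ = 0.77 × (0.56 × 6.3) = 0.77 × 3.5280 = 2.7166
Higher: breed at age 2 (3.9786).

3.98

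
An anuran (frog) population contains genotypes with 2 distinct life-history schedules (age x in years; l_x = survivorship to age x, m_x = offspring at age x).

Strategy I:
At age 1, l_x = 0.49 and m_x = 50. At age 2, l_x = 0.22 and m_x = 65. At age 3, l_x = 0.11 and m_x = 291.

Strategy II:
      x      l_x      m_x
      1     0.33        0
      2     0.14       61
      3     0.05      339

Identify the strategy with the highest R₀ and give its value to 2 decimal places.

Strategy I: R₀ = 0.49×50 + 0.22×65 + 0.11×291 = 70.8100
Strategy II: R₀ = 0.33×0 + 0.14×61 + 0.05×339 = 25.4900
Highest R₀: strategy I with 70.8100.

70.81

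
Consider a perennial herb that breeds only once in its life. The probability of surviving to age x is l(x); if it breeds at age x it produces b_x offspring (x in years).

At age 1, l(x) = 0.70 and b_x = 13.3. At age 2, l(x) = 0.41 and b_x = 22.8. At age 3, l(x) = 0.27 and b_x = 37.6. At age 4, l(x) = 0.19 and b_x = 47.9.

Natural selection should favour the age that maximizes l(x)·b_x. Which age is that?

Expected offspring if breeding at age x = l(x) × b_x:
  age 1: 0.70 × 13.3 = 9.310
  age 2: 0.41 × 22.8 = 9.348
  age 3: 0.27 × 37.6 = 10.152
  age 4: 0.19 × 47.9 = 9.101
Maximum at age 3 (10.152).

3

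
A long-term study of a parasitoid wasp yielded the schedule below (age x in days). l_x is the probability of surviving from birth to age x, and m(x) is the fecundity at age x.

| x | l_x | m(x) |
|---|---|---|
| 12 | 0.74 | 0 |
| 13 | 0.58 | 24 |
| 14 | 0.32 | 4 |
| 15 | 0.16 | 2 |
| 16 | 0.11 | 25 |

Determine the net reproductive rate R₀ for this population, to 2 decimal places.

18.27

R₀ = Σ l_x m(x):
  age 12: 0.74 × 0 = 0.0000
  age 13: 0.58 × 24 = 13.9200
  age 14: 0.32 × 4 = 1.2800
  age 15: 0.16 × 2 = 0.3200
  age 16: 0.11 × 25 = 2.7500
R₀ = 0.0000 + 13.9200 + 1.2800 + 0.3200 + 2.7500 = 18.2700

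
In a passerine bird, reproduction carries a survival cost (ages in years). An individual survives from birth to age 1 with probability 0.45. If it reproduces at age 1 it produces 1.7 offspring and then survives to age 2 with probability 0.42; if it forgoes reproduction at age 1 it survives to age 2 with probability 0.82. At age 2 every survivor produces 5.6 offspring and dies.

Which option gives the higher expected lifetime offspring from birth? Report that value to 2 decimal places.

2.07

breed at age 1: R₀ = 0.45 × (1.7 + 0.42 × 5.6) = 0.45 × 4.0520 = 1.8234
delay to age 2: R₀ = 0.45 × (0.82 × 5.6) = 0.45 × 4.5920 = 2.0664
Higher: delay to age 2 (2.0664).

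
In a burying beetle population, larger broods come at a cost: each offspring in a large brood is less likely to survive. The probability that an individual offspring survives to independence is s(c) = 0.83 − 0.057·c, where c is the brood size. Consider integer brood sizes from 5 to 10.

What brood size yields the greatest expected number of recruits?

Expected recruits = c × s(c):
  c=5: 5 × 0.545 = 2.725
  c=6: 6 × 0.488 = 2.928
  c=7: 7 × 0.431 = 3.017
  c=8: 8 × 0.374 = 2.992
  c=9: 9 × 0.317 = 2.853
  c=10: 10 × 0.260 = 2.600
Maximum at c = 7 (3.017 recruits).

7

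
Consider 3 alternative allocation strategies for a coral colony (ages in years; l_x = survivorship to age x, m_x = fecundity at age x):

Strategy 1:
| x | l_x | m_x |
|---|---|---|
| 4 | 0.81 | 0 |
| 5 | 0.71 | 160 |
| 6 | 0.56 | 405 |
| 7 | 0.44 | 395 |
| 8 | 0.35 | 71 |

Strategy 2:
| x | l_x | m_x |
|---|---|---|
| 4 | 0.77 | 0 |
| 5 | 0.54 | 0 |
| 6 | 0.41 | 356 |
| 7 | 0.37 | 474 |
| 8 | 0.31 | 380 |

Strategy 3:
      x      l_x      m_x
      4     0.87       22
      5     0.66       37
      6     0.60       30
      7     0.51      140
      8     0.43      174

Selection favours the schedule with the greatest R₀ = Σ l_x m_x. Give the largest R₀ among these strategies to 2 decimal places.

539.05

Strategy 1: R₀ = 0.81×0 + 0.71×160 + 0.56×405 + 0.44×395 + 0.35×71 = 539.0500
Strategy 2: R₀ = 0.77×0 + 0.54×0 + 0.41×356 + 0.37×474 + 0.31×380 = 439.1400
Strategy 3: R₀ = 0.87×22 + 0.66×37 + 0.60×30 + 0.51×140 + 0.43×174 = 207.7800
Highest R₀: strategy 1 with 539.0500.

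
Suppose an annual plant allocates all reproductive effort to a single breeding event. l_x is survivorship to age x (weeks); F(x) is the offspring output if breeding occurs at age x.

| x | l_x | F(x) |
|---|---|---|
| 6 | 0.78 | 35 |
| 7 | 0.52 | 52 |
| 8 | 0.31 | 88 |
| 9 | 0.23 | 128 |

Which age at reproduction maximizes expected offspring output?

Expected offspring if breeding at age x = l_x × F(x):
  age 6: 0.78 × 35 = 27.300
  age 7: 0.52 × 52 = 27.040
  age 8: 0.31 × 88 = 27.280
  age 9: 0.23 × 128 = 29.440
Maximum at age 9 (29.440).

9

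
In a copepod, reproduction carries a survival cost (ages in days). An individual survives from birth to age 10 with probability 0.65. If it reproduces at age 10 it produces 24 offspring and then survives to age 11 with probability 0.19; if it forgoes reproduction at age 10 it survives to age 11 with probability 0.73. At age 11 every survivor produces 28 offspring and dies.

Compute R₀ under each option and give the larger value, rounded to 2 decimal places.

19.06

breed at age 10: R₀ = 0.65 × (24 + 0.19 × 28) = 0.65 × 29.3200 = 19.0580
delay to age 11: R₀ = 0.65 × (0.73 × 28) = 0.65 × 20.4400 = 13.2860
Higher: breed at age 10 (19.0580).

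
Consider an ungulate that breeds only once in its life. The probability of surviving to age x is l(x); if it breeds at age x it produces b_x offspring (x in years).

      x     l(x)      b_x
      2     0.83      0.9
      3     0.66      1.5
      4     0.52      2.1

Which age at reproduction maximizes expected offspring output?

Expected offspring if breeding at age x = l(x) × b_x:
  age 2: 0.83 × 0.9 = 0.747
  age 3: 0.66 × 1.5 = 0.990
  age 4: 0.52 × 2.1 = 1.092
Maximum at age 4 (1.092).

4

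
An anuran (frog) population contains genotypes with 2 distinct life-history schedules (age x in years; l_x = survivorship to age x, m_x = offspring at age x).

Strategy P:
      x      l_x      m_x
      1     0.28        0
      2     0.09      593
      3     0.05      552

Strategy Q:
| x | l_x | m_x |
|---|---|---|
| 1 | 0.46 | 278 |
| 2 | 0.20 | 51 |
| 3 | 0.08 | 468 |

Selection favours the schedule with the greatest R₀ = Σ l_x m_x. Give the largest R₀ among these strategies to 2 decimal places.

175.52

Strategy P: R₀ = 0.28×0 + 0.09×593 + 0.05×552 = 80.9700
Strategy Q: R₀ = 0.46×278 + 0.20×51 + 0.08×468 = 175.5200
Highest R₀: strategy Q with 175.5200.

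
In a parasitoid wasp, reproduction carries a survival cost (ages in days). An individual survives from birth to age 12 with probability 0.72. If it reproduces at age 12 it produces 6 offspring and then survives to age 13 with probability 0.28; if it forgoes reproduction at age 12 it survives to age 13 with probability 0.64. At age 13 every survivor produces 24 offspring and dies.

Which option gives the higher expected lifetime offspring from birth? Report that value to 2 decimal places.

breed at age 12: R₀ = 0.72 × (6 + 0.28 × 24) = 0.72 × 12.7200 = 9.1584
delay to age 13: R₀ = 0.72 × (0.64 × 24) = 0.72 × 15.3600 = 11.0592
Higher: delay to age 13 (11.0592).

11.06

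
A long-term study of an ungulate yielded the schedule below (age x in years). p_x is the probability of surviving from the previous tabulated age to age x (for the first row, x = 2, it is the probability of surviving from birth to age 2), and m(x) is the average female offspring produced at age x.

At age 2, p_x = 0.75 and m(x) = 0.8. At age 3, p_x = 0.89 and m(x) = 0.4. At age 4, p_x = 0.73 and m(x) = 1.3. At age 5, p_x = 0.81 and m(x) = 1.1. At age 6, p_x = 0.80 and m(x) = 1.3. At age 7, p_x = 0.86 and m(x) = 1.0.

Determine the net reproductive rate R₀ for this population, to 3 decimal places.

Survivorship from birth: l_x = p_2·p_3·…·p_x.
  l_2 = 0.75000
  l_3 = 0.66750
  l_4 = 0.48727
  l_5 = 0.39469
  l_6 = 0.31575
  l_7 = 0.27155
R₀ = Σ l_x m(x):
  age 2: 0.75000 × 0.8 = 0.6000
  age 3: 0.66750 × 0.4 = 0.2670
  age 4: 0.48727 × 1.3 = 0.6335
  age 5: 0.39469 × 1.1 = 0.4342
  age 6: 0.31575 × 1.3 = 0.4105
  age 7: 0.27155 × 1.0 = 0.2716
R₀ = 0.6000 + 0.2670 + 0.6335 + 0.4342 + 0.4105 + 0.2716 = 2.6166

2.617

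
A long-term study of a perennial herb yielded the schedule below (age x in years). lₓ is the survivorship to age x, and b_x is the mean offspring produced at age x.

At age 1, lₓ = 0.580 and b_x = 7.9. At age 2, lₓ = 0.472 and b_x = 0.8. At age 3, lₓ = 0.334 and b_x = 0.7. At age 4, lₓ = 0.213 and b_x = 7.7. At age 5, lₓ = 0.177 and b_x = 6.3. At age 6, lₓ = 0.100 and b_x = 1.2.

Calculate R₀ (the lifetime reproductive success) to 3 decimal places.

8.069

R₀ = Σ lₓ b_x:
  age 1: 0.580 × 7.9 = 4.5820
  age 2: 0.472 × 0.8 = 0.3776
  age 3: 0.334 × 0.7 = 0.2338
  age 4: 0.213 × 7.7 = 1.6401
  age 5: 0.177 × 6.3 = 1.1151
  age 6: 0.100 × 1.2 = 0.1200
R₀ = 4.5820 + 0.3776 + 0.2338 + 1.6401 + 1.1151 + 0.1200 = 8.0686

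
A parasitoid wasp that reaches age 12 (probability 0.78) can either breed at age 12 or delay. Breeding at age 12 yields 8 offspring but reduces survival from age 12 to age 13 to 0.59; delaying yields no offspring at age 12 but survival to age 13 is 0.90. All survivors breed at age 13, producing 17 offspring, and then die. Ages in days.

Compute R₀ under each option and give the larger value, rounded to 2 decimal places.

14.06

breed at age 12: R₀ = 0.78 × (8 + 0.59 × 17) = 0.78 × 18.0300 = 14.0634
delay to age 13: R₀ = 0.78 × (0.90 × 17) = 0.78 × 15.3000 = 11.9340
Higher: breed at age 12 (14.0634).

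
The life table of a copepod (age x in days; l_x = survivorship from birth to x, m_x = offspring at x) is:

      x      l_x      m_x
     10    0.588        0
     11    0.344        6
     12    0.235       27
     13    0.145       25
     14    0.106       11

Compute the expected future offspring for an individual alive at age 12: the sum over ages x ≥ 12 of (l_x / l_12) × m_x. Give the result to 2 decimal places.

47.39

l_12 = 0.235. Conditional survival from age 12 to x is l_x / l_12.
  x=12: (0.235/0.235) × 27 = 27.0000
  x=13: (0.145/0.235) × 25 = 15.4255
  x=14: (0.106/0.235) × 11 = 4.9617
Sum = 27.0000 + 15.4255 + 4.9617 = 47.3872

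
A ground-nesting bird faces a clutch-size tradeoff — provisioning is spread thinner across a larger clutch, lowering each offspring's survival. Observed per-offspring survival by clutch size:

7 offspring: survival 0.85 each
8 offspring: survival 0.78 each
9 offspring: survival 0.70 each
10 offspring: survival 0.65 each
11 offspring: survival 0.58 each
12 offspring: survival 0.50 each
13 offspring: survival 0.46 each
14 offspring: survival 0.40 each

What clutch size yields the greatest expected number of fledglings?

Expected fledglings = c × s(c):
  c=7: 7 × 0.85 = 5.950
  c=8: 8 × 0.78 = 6.240
  c=9: 9 × 0.70 = 6.300
  c=10: 10 × 0.65 = 6.500
  c=11: 11 × 0.58 = 6.380
  c=12: 12 × 0.50 = 6.000
  c=13: 13 × 0.46 = 5.980
  c=14: 14 × 0.40 = 5.600
Maximum at c = 10 (6.500 fledglings).

10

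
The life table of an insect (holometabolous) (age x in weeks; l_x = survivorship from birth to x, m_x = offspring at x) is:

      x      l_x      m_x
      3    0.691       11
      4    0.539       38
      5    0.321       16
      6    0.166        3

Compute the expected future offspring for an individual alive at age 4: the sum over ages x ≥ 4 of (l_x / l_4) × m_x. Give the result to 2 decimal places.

l_4 = 0.539. Conditional survival from age 4 to x is l_x / l_4.
  x=4: (0.539/0.539) × 38 = 38.0000
  x=5: (0.321/0.539) × 16 = 9.5288
  x=6: (0.166/0.539) × 3 = 0.9239
Sum = 38.0000 + 9.5288 + 0.9239 = 48.4527

48.45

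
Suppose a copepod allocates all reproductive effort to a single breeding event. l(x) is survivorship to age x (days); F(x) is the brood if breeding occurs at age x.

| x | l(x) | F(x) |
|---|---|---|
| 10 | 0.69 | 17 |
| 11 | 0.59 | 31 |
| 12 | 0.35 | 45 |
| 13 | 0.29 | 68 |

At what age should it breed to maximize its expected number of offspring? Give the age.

13

Expected offspring if breeding at age x = l(x) × F(x):
  age 10: 0.69 × 17 = 11.730
  age 11: 0.59 × 31 = 18.290
  age 12: 0.35 × 45 = 15.750
  age 13: 0.29 × 68 = 19.720
Maximum at age 13 (19.720).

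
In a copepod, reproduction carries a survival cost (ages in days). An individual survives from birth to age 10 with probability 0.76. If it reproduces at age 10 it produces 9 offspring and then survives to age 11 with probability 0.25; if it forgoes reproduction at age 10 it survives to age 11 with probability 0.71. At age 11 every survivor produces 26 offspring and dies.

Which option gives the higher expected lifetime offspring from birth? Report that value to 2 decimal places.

breed at age 10: R₀ = 0.76 × (9 + 0.25 × 26) = 0.76 × 15.5000 = 11.7800
delay to age 11: R₀ = 0.76 × (0.71 × 26) = 0.76 × 18.4600 = 14.0296
Higher: delay to age 11 (14.0296).

14.03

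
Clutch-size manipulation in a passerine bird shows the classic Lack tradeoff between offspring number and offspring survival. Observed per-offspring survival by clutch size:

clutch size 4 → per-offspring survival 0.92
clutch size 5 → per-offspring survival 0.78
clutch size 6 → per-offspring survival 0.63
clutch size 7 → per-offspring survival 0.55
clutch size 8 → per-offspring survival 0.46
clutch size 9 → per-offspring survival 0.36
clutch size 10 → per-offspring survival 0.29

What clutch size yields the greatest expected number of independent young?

5

Expected independent young = c × s(c):
  c=4: 4 × 0.92 = 3.680
  c=5: 5 × 0.78 = 3.900
  c=6: 6 × 0.63 = 3.780
  c=7: 7 × 0.55 = 3.850
  c=8: 8 × 0.46 = 3.680
  c=9: 9 × 0.36 = 3.240
  c=10: 10 × 0.29 = 2.900
Maximum at c = 5 (3.900 independent young).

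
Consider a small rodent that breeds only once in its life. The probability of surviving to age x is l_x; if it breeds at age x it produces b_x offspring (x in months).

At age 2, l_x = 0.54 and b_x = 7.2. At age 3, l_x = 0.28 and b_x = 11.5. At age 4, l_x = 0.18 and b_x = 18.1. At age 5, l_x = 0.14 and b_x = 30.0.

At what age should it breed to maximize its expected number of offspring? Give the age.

5

Expected offspring if breeding at age x = l_x × b_x:
  age 2: 0.54 × 7.2 = 3.888
  age 3: 0.28 × 11.5 = 3.220
  age 4: 0.18 × 18.1 = 3.258
  age 5: 0.14 × 30.0 = 4.200
Maximum at age 5 (4.200).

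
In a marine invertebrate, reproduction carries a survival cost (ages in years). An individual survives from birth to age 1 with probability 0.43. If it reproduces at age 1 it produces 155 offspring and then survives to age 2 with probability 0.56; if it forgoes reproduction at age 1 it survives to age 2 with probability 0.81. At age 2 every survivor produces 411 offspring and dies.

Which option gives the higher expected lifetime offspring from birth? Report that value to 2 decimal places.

breed at age 1: R₀ = 0.43 × (155 + 0.56 × 411) = 0.43 × 385.1600 = 165.6188
delay to age 2: R₀ = 0.43 × (0.81 × 411) = 0.43 × 332.9100 = 143.1513
Higher: breed at age 1 (165.6188).

165.62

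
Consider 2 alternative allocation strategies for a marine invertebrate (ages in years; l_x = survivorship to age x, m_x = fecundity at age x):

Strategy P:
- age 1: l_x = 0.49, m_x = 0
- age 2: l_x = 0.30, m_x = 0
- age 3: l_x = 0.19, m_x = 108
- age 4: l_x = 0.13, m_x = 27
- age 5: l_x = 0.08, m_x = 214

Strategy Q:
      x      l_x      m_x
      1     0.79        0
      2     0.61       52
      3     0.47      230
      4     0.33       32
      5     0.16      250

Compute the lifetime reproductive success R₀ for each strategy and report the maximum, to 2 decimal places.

Strategy P: R₀ = 0.49×0 + 0.30×0 + 0.19×108 + 0.13×27 + 0.08×214 = 41.1500
Strategy Q: R₀ = 0.79×0 + 0.61×52 + 0.47×230 + 0.33×32 + 0.16×250 = 190.3800
Highest R₀: strategy Q with 190.3800.

190.38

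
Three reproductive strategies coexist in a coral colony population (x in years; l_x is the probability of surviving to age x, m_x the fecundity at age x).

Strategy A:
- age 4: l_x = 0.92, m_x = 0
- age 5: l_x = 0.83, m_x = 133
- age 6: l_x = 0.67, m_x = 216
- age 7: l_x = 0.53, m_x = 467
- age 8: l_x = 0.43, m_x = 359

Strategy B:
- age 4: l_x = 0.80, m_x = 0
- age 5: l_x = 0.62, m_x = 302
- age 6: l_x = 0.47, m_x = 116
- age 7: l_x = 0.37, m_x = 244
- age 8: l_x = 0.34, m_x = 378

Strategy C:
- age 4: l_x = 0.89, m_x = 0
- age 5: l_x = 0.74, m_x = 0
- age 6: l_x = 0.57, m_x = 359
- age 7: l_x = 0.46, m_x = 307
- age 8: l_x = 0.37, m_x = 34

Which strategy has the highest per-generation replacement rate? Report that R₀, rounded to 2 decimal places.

656.99

Strategy A: R₀ = 0.92×0 + 0.83×133 + 0.67×216 + 0.53×467 + 0.43×359 = 656.9900
Strategy B: R₀ = 0.80×0 + 0.62×302 + 0.47×116 + 0.37×244 + 0.34×378 = 460.5600
Strategy C: R₀ = 0.89×0 + 0.74×0 + 0.57×359 + 0.46×307 + 0.37×34 = 358.4300
Highest R₀: strategy A with 656.9900.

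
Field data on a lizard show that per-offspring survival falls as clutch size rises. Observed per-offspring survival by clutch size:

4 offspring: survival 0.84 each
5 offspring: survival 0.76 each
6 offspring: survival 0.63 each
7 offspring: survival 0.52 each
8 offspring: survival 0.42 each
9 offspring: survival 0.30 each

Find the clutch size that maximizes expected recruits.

Expected recruits = c × s(c):
  c=4: 4 × 0.84 = 3.360
  c=5: 5 × 0.76 = 3.800
  c=6: 6 × 0.63 = 3.780
  c=7: 7 × 0.52 = 3.640
  c=8: 8 × 0.42 = 3.360
  c=9: 9 × 0.30 = 2.700
Maximum at c = 5 (3.800 recruits).

5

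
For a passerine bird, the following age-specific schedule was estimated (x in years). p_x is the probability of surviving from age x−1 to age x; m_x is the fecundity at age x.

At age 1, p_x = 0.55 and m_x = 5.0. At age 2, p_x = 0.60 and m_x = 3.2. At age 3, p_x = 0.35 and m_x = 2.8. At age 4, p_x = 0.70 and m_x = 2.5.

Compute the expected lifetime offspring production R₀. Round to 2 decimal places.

4.33

Survivorship from birth: l_x = p_1·p_2·…·p_x.
  l_1 = 0.55000
  l_2 = 0.33000
  l_3 = 0.11550
  l_4 = 0.08085
R₀ = Σ l_x m_x:
  age 1: 0.55000 × 5.0 = 2.7500
  age 2: 0.33000 × 3.2 = 1.0560
  age 3: 0.11550 × 2.8 = 0.3234
  age 4: 0.08085 × 2.5 = 0.2021
R₀ = 2.7500 + 1.0560 + 0.3234 + 0.2021 = 4.3315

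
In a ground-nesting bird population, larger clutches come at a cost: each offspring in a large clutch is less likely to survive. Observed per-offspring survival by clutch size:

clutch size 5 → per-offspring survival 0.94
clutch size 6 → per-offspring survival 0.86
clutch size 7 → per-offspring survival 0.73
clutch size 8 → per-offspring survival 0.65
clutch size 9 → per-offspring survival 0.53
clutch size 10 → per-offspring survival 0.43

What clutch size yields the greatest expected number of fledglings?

Expected fledglings = c × s(c):
  c=5: 5 × 0.94 = 4.700
  c=6: 6 × 0.86 = 5.160
  c=7: 7 × 0.73 = 5.110
  c=8: 8 × 0.65 = 5.200
  c=9: 9 × 0.53 = 4.770
  c=10: 10 × 0.43 = 4.300
Maximum at c = 8 (5.200 fledglings).

8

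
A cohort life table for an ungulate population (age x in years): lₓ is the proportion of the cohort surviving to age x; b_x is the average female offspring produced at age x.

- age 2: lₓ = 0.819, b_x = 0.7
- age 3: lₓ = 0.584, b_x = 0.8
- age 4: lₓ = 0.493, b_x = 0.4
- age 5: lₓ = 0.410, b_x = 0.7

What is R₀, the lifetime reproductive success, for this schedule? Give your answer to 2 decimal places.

1.52

R₀ = Σ lₓ b_x:
  age 2: 0.819 × 0.7 = 0.5733
  age 3: 0.584 × 0.8 = 0.4672
  age 4: 0.493 × 0.4 = 0.1972
  age 5: 0.410 × 0.7 = 0.2870
R₀ = 0.5733 + 0.4672 + 0.1972 + 0.2870 = 1.5247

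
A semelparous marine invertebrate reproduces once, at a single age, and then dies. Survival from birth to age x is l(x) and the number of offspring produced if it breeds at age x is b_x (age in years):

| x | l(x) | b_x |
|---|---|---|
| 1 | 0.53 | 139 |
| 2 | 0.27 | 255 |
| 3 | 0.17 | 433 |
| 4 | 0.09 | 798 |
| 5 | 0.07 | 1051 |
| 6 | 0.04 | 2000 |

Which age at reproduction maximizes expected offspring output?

6

Expected offspring if breeding at age x = l(x) × b_x:
  age 1: 0.53 × 139 = 73.670
  age 2: 0.27 × 255 = 68.850
  age 3: 0.17 × 433 = 73.610
  age 4: 0.09 × 798 = 71.820
  age 5: 0.07 × 1051 = 73.570
  age 6: 0.04 × 2000 = 80.000
Maximum at age 6 (80.000).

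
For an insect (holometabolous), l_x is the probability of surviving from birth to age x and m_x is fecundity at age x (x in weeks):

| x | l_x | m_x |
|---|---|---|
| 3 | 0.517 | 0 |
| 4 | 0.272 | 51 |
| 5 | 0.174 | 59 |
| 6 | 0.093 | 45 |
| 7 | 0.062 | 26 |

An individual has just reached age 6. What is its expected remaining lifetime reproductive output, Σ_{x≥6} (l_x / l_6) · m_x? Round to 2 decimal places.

62.33

l_6 = 0.093. Conditional survival from age 6 to x is l_x / l_6.
  x=6: (0.093/0.093) × 45 = 45.0000
  x=7: (0.062/0.093) × 26 = 17.3333
Sum = 45.0000 + 17.3333 = 62.3333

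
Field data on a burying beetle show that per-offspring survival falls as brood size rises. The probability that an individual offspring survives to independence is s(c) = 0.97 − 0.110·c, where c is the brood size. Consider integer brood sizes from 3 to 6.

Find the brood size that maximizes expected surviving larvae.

4

Expected surviving larvae = c × s(c):
  c=3: 3 × 0.640 = 1.920
  c=4: 4 × 0.530 = 2.120
  c=5: 5 × 0.420 = 2.100
  c=6: 6 × 0.310 = 1.860
Maximum at c = 4 (2.120 surviving larvae).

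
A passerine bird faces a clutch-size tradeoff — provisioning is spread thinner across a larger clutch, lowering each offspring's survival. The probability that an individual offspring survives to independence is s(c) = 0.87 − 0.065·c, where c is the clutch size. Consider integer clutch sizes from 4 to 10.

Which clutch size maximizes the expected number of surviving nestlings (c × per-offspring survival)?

7

Expected surviving nestlings = c × s(c):
  c=4: 4 × 0.610 = 2.440
  c=5: 5 × 0.545 = 2.725
  c=6: 6 × 0.480 = 2.880
  c=7: 7 × 0.415 = 2.905
  c=8: 8 × 0.350 = 2.800
  c=9: 9 × 0.285 = 2.565
  c=10: 10 × 0.220 = 2.200
Maximum at c = 7 (2.905 surviving nestlings).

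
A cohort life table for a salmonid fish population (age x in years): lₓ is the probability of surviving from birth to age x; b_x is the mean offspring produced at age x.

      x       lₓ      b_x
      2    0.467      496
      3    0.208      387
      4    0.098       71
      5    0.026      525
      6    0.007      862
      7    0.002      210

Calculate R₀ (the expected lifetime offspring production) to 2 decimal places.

R₀ = Σ lₓ b_x:
  age 2: 0.467 × 496 = 231.6320
  age 3: 0.208 × 387 = 80.4960
  age 4: 0.098 × 71 = 6.9580
  age 5: 0.026 × 525 = 13.6500
  age 6: 0.007 × 862 = 6.0340
  age 7: 0.002 × 210 = 0.4200
R₀ = 231.6320 + 80.4960 + 6.9580 + 13.6500 + 6.0340 + 0.4200 = 339.1900

339.19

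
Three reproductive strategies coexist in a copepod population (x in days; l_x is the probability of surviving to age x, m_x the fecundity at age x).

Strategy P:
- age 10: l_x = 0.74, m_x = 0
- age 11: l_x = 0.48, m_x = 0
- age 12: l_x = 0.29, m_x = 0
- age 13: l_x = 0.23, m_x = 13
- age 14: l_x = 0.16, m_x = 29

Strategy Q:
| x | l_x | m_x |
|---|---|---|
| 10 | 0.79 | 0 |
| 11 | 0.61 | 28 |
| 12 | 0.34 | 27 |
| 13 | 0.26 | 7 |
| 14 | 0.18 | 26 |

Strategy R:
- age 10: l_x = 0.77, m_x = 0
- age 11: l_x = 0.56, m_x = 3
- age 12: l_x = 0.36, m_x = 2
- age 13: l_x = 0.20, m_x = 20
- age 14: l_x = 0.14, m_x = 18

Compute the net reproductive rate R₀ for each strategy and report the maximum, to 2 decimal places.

Strategy P: R₀ = 0.74×0 + 0.48×0 + 0.29×0 + 0.23×13 + 0.16×29 = 7.6300
Strategy Q: R₀ = 0.79×0 + 0.61×28 + 0.34×27 + 0.26×7 + 0.18×26 = 32.7600
Strategy R: R₀ = 0.77×0 + 0.56×3 + 0.36×2 + 0.20×20 + 0.14×18 = 8.9200
Highest R₀: strategy Q with 32.7600.

32.76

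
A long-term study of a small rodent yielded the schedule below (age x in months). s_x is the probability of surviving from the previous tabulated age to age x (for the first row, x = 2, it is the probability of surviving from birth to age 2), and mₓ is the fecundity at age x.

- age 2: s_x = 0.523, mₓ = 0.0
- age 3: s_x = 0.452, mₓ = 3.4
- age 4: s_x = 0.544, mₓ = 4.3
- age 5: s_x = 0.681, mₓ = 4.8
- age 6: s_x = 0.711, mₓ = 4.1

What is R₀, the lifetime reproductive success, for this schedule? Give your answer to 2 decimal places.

2.03

Survivorship from birth: l_x = s_2·s_3·…·s_x.
  l_2 = 0.52300
  l_3 = 0.23640
  l_4 = 0.12860
  l_5 = 0.08758
  l_6 = 0.06227
R₀ = Σ l_x mₓ:
  age 2: 0.52300 × 0.0 = 0.0000
  age 3: 0.23640 × 3.4 = 0.8038
  age 4: 0.12860 × 4.3 = 0.5530
  age 5: 0.08758 × 4.8 = 0.4204
  age 6: 0.06227 × 4.1 = 0.2553
R₀ = 0.0000 + 0.8038 + 0.5530 + 0.4204 + 0.2553 = 2.0324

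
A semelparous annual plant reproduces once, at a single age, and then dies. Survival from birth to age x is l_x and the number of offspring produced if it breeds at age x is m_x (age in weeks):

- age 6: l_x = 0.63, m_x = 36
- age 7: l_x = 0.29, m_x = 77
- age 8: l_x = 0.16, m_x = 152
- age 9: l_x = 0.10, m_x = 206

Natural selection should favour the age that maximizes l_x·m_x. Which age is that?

8

Expected offspring if breeding at age x = l_x × m_x:
  age 6: 0.63 × 36 = 22.680
  age 7: 0.29 × 77 = 22.330
  age 8: 0.16 × 152 = 24.320
  age 9: 0.10 × 206 = 20.600
Maximum at age 8 (24.320).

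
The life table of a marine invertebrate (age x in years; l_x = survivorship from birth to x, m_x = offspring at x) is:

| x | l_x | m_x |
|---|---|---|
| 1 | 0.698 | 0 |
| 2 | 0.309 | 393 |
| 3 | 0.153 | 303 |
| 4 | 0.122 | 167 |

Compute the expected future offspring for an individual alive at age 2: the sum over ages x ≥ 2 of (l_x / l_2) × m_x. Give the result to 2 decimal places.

608.96

l_2 = 0.309. Conditional survival from age 2 to x is l_x / l_2.
  x=2: (0.309/0.309) × 393 = 393.0000
  x=3: (0.153/0.309) × 303 = 150.0291
  x=4: (0.122/0.309) × 167 = 65.9353
Sum = 393.0000 + 150.0291 + 65.9353 = 608.9644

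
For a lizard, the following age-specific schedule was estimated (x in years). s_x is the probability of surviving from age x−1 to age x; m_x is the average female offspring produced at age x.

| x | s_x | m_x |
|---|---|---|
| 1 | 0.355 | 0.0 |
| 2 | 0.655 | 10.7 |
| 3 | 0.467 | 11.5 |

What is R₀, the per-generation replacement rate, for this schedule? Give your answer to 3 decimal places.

Survivorship from birth: l_x = s_1·s_2·…·s_x.
  l_1 = 0.35500
  l_2 = 0.23253
  l_3 = 0.10859
R₀ = Σ l_x m_x:
  age 1: 0.35500 × 0.0 = 0.0000
  age 2: 0.23253 × 10.7 = 2.4881
  age 3: 0.10859 × 11.5 = 1.2488
R₀ = 0.0000 + 2.4881 + 1.2488 = 3.7369

3.737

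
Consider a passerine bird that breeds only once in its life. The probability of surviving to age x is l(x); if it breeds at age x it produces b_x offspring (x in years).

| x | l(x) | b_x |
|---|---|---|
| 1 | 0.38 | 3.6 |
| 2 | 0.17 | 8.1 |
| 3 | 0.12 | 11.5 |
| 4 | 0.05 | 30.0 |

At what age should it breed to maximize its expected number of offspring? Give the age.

4

Expected offspring if breeding at age x = l(x) × b_x:
  age 1: 0.38 × 3.6 = 1.368
  age 2: 0.17 × 8.1 = 1.377
  age 3: 0.12 × 11.5 = 1.380
  age 4: 0.05 × 30.0 = 1.500
Maximum at age 4 (1.500).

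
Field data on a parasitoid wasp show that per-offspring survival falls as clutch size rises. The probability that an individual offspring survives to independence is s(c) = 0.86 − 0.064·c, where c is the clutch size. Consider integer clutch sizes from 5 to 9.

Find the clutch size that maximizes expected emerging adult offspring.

Expected emerging adult offspring = c × s(c):
  c=5: 5 × 0.540 = 2.700
  c=6: 6 × 0.476 = 2.856
  c=7: 7 × 0.412 = 2.884
  c=8: 8 × 0.348 = 2.784
  c=9: 9 × 0.284 = 2.556
Maximum at c = 7 (2.884 emerging adult offspring).

7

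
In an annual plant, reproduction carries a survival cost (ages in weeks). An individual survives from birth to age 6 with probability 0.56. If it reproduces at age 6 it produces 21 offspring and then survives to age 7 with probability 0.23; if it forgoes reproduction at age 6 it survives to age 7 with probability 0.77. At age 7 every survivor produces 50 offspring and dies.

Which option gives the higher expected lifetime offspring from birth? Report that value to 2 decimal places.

21.56

breed at age 6: R₀ = 0.56 × (21 + 0.23 × 50) = 0.56 × 32.5000 = 18.2000
delay to age 7: R₀ = 0.56 × (0.77 × 50) = 0.56 × 38.5000 = 21.5600
Higher: delay to age 7 (21.5600).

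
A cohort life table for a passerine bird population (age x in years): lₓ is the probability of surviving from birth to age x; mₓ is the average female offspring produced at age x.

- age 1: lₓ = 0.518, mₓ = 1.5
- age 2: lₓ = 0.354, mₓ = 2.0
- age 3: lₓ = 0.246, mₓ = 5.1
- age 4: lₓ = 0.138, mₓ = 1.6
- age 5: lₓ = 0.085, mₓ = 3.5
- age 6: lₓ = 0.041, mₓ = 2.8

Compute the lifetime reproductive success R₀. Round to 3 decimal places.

3.373

R₀ = Σ lₓ mₓ:
  age 1: 0.518 × 1.5 = 0.7770
  age 2: 0.354 × 2.0 = 0.7080
  age 3: 0.246 × 5.1 = 1.2546
  age 4: 0.138 × 1.6 = 0.2208
  age 5: 0.085 × 3.5 = 0.2975
  age 6: 0.041 × 2.8 = 0.1148
R₀ = 0.7770 + 0.7080 + 1.2546 + 0.2208 + 0.2975 + 0.1148 = 3.3727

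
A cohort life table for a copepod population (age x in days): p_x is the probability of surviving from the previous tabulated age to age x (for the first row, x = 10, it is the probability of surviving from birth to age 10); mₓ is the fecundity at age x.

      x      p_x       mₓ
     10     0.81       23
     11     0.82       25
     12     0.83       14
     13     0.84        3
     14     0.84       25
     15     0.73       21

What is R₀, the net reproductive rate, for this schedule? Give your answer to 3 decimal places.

60.030

Survivorship from birth: l_x = p_10·p_11·…·p_x.
  l_10 = 0.81000
  l_11 = 0.66420
  l_12 = 0.55129
  l_13 = 0.46308
  l_14 = 0.38899
  l_15 = 0.28396
R₀ = Σ l_x mₓ:
  age 10: 0.81000 × 23 = 18.6300
  age 11: 0.66420 × 25 = 16.6050
  age 12: 0.55129 × 14 = 7.7181
  age 13: 0.46308 × 3 = 1.3892
  age 14: 0.38899 × 25 = 9.7248
  age 15: 0.28396 × 21 = 5.9632
R₀ = 18.6300 + 16.6050 + 7.7181 + 1.3892 + 9.7248 + 5.9632 = 60.0302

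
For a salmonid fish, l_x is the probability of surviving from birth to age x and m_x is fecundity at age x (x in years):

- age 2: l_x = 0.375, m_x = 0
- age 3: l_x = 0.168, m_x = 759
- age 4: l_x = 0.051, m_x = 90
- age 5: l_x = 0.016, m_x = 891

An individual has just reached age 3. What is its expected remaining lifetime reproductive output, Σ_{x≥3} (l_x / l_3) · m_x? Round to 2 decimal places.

l_3 = 0.168. Conditional survival from age 3 to x is l_x / l_3.
  x=3: (0.168/0.168) × 759 = 759.0000
  x=4: (0.051/0.168) × 90 = 27.3214
  x=5: (0.016/0.168) × 891 = 84.8571
Sum = 759.0000 + 27.3214 + 84.8571 = 871.1786

871.18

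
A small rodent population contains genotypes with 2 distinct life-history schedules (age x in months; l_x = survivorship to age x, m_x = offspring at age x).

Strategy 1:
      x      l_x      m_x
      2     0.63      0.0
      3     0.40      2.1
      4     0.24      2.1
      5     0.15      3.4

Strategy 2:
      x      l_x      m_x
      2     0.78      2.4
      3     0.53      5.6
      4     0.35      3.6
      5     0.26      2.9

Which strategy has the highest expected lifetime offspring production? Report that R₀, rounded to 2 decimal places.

Strategy 1: R₀ = 0.63×0.0 + 0.40×2.1 + 0.24×2.1 + 0.15×3.4 = 1.8540
Strategy 2: R₀ = 0.78×2.4 + 0.53×5.6 + 0.35×3.6 + 0.26×2.9 = 6.8540
Highest R₀: strategy 2 with 6.8540.

6.85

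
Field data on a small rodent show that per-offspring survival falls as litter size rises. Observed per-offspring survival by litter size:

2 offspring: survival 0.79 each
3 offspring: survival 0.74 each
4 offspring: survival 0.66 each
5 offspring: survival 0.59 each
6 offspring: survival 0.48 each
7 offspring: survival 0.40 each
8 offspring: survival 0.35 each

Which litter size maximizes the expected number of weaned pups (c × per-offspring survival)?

Expected weaned pups = c × s(c):
  c=2: 2 × 0.79 = 1.580
  c=3: 3 × 0.74 = 2.220
  c=4: 4 × 0.66 = 2.640
  c=5: 5 × 0.59 = 2.950
  c=6: 6 × 0.48 = 2.880
  c=7: 7 × 0.40 = 2.800
  c=8: 8 × 0.35 = 2.800
Maximum at c = 5 (2.950 weaned pups).

5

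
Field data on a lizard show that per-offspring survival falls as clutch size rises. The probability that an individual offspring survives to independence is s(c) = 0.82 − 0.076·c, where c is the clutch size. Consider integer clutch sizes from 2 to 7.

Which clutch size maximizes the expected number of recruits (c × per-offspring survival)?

5

Expected recruits = c × s(c):
  c=2: 2 × 0.668 = 1.336
  c=3: 3 × 0.592 = 1.776
  c=4: 4 × 0.516 = 2.064
  c=5: 5 × 0.440 = 2.200
  c=6: 6 × 0.364 = 2.184
  c=7: 7 × 0.288 = 2.016
Maximum at c = 5 (2.200 recruits).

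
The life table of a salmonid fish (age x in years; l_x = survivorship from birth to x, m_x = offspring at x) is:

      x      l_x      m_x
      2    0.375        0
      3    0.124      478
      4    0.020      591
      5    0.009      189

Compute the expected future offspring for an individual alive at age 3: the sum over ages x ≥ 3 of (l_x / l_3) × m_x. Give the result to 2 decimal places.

587.04

l_3 = 0.124. Conditional survival from age 3 to x is l_x / l_3.
  x=3: (0.124/0.124) × 478 = 478.0000
  x=4: (0.020/0.124) × 591 = 95.3226
  x=5: (0.009/0.124) × 189 = 13.7177
Sum = 478.0000 + 95.3226 + 13.7177 = 587.0403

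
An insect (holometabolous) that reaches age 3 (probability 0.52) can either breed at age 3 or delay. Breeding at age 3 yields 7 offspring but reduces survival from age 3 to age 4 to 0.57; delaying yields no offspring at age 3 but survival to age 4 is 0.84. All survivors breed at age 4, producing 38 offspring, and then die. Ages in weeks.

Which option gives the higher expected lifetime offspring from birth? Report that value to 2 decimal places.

16.60

breed at age 3: R₀ = 0.52 × (7 + 0.57 × 38) = 0.52 × 28.6600 = 14.9032
delay to age 4: R₀ = 0.52 × (0.84 × 38) = 0.52 × 31.9200 = 16.5984
Higher: delay to age 4 (16.5984).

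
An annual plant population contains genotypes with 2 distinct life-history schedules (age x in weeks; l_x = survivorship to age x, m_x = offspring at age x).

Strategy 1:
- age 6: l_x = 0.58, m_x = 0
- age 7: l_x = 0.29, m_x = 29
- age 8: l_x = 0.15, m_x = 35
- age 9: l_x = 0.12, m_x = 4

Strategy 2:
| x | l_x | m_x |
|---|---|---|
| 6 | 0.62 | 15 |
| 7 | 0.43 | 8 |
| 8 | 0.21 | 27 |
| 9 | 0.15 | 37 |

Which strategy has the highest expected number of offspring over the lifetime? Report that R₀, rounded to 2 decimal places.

23.96

Strategy 1: R₀ = 0.58×0 + 0.29×29 + 0.15×35 + 0.12×4 = 14.1400
Strategy 2: R₀ = 0.62×15 + 0.43×8 + 0.21×27 + 0.15×37 = 23.9600
Highest R₀: strategy 2 with 23.9600.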